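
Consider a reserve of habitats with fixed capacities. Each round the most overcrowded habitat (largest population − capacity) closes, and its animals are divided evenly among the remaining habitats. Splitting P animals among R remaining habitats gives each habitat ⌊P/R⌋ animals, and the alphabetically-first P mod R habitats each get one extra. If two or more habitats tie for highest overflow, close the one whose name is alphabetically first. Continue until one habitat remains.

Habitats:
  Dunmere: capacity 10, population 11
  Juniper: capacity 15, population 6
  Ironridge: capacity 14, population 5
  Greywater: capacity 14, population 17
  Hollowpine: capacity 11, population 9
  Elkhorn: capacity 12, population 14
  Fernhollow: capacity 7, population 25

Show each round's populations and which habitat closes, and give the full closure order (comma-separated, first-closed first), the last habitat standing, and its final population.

Closure order: Fernhollow, Greywater, Dunmere, Elkhorn, Hollowpine, Ironridge
Last habitat: Juniper with 87 animals

Round 1: Dunmere=11 Elkhorn=14 Fernhollow=25 Greywater=17 Hollowpine=9 Ironridge=5 Juniper=6 → close Fernhollow (overflow 18)
  25÷6 = 4 each, +1 to first 1
Round 2: Dunmere=16 Elkhorn=18 Greywater=21 Hollowpine=13 Ironridge=9 Juniper=10 → close Greywater (overflow 7)
  21÷5 = 4 each, +1 to first 1
Round 3: Dunmere=21 Elkhorn=22 Hollowpine=17 Ironridge=13 Juniper=14 → close Dunmere (overflow 11)
  21÷4 = 5 each, +1 to first 1
Round 4: Elkhorn=28 Hollowpine=22 Ironridge=18 Juniper=19 → close Elkhorn (overflow 16)
  28÷3 = 9 each, +1 to first 1
Round 5: Hollowpine=32 Ironridge=27 Juniper=28 → close Hollowpine (overflow 21)
  32÷2 = 16 each, +1 to first 0
Round 6: Ironridge=43 Juniper=44 → close Ironridge (overflow 29)
  43÷1 = 43 each, +1 to first 0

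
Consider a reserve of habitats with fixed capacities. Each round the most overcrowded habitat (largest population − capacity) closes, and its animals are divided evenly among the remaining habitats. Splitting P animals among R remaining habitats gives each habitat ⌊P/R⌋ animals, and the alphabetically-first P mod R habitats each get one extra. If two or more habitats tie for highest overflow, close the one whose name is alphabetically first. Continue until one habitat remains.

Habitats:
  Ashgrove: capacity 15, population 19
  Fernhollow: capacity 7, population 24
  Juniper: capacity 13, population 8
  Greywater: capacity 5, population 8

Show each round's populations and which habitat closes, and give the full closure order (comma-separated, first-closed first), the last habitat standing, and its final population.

Closure order: Fernhollow, Ashgrove, Greywater
Last habitat: Juniper with 59 animals

Round 1: Ashgrove=19 Fernhollow=24 Greywater=8 Juniper=8 → close Fernhollow (overflow 17)
  24÷3 = 8 each, +1 to first 0
Round 2: Ashgrove=27 Greywater=16 Juniper=16 → close Ashgrove (overflow 12)
  27÷2 = 13 each, +1 to first 1
Round 3: Greywater=30 Juniper=29 → close Greywater (overflow 25)
  30÷1 = 30 each, +1 to first 0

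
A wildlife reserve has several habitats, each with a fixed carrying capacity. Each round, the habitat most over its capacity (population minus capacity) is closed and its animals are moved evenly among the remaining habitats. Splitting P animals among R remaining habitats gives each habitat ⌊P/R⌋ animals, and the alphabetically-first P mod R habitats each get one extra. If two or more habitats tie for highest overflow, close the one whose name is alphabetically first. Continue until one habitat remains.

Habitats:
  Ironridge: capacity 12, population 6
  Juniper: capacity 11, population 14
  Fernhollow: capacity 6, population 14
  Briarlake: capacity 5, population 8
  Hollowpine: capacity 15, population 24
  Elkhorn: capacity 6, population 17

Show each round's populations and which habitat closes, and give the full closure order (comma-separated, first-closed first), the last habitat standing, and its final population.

Closure order: Elkhorn, Fernhollow, Hollowpine, Briarlake, Juniper
Last habitat: Ironridge with 83 animals

Round 1: Briarlake=8 Elkhorn=17 Fernhollow=14 Hollowpine=24 Ironridge=6 Juniper=14 → close Elkhorn (overflow 11)
  17÷5 = 3 each, +1 to first 2
Round 2: Briarlake=12 Fernhollow=18 Hollowpine=27 Ironridge=9 Juniper=17 → close Fernhollow (overflow 12)
  18÷4 = 4 each, +1 to first 2
Round 3: Briarlake=17 Hollowpine=32 Ironridge=13 Juniper=21 → close Hollowpine (overflow 17)
  32÷3 = 10 each, +1 to first 2
Round 4: Briarlake=28 Ironridge=24 Juniper=31 → close Briarlake (overflow 23)
  28÷2 = 14 each, +1 to first 0
Round 5: Ironridge=38 Juniper=45 → close Juniper (overflow 34)
  45÷1 = 45 each, +1 to first 0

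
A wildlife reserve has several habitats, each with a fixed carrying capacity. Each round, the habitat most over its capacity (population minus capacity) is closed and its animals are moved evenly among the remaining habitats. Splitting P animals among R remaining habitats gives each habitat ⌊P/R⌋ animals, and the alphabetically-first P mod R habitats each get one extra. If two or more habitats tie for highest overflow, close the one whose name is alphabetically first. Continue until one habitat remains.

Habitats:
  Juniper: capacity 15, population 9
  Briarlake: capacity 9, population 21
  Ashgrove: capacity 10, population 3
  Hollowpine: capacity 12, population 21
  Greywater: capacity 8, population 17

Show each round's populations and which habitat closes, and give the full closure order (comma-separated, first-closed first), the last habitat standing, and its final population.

Round 1: Ashgrove=3 Briarlake=21 Greywater=17 Hollowpine=21 Juniper=9 → close Briarlake (overflow 12)
  21÷4 = 5 each, +1 to first 1
Round 2: Ashgrove=9 Greywater=22 Hollowpine=26 Juniper=14 → close Greywater (overflow 14)
  22÷3 = 7 each, +1 to first 1
Round 3: Ashgrove=17 Hollowpine=33 Juniper=21 → close Hollowpine (overflow 21)
  33÷2 = 16 each, +1 to first 1
Round 4: Ashgrove=34 Juniper=37 → close Ashgrove (overflow 24)
  34÷1 = 34 each, +1 to first 0

Closure order: Briarlake, Greywater, Hollowpine, Ashgrove
Last habitat: Juniper with 71 animals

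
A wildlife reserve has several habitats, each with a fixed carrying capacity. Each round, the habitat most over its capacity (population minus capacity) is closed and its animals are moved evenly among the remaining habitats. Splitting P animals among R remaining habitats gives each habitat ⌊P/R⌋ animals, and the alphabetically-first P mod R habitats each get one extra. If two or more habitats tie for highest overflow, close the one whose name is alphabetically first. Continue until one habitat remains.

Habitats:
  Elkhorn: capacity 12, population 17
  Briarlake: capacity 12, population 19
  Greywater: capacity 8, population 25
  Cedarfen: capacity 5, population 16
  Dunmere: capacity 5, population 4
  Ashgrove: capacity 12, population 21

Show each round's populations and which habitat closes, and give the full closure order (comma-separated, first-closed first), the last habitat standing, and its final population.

Closure order: Greywater, Cedarfen, Ashgrove, Briarlake, Elkhorn
Last habitat: Dunmere with 102 animals

Round 1: Ashgrove=21 Briarlake=19 Cedarfen=16 Dunmere=4 Elkhorn=17 Greywater=25 → close Greywater (overflow 17)
  25÷5 = 5 each, +1 to first 0
Round 2: Ashgrove=26 Briarlake=24 Cedarfen=21 Dunmere=9 Elkhorn=22 → close Cedarfen (overflow 16)
  21÷4 = 5 each, +1 to first 1
Round 3: Ashgrove=32 Briarlake=29 Dunmere=14 Elkhorn=27 → close Ashgrove (overflow 20)
  32÷3 = 10 each, +1 to first 2
Round 4: Briarlake=40 Dunmere=25 Elkhorn=37 → close Briarlake (overflow 28)
  40÷2 = 20 each, +1 to first 0
Round 5: Dunmere=45 Elkhorn=57 → close Elkhorn (overflow 45)
  57÷1 = 57 each, +1 to first 0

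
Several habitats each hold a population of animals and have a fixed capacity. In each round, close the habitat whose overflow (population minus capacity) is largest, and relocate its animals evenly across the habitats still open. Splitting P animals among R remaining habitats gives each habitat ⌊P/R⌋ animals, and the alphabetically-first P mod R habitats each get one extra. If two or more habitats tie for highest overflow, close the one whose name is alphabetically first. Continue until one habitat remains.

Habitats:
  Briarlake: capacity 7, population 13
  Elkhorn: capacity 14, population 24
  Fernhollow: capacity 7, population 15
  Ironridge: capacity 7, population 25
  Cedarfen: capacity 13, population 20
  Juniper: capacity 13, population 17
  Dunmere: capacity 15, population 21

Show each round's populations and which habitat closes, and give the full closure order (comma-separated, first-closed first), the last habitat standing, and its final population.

Closure order: Ironridge, Elkhorn, Briarlake, Cedarfen, Fernhollow, Dunmere
Last habitat: Juniper with 135 animals

Round 1: Briarlake=13 Cedarfen=20 Dunmere=21 Elkhorn=24 Fernhollow=15 Ironridge=25 Juniper=17 → close Ironridge (overflow 18)
  25÷6 = 4 each, +1 to first 1
Round 2: Briarlake=18 Cedarfen=24 Dunmere=25 Elkhorn=28 Fernhollow=19 Juniper=21 → close Elkhorn (overflow 14)
  28÷5 = 5 each, +1 to first 3
Round 3: Briarlake=24 Cedarfen=30 Dunmere=31 Fernhollow=24 Juniper=26 → close Briarlake (overflow 17)
  24÷4 = 6 each, +1 to first 0
Round 4: Cedarfen=36 Dunmere=37 Fernhollow=30 Juniper=32 → close Cedarfen (overflow 23)
  36÷3 = 12 each, +1 to first 0
Round 5: Dunmere=49 Fernhollow=42 Juniper=44 → close Fernhollow (overflow 35)
  42÷2 = 21 each, +1 to first 0
Round 6: Dunmere=70 Juniper=65 → close Dunmere (overflow 55)
  70÷1 = 70 each, +1 to first 0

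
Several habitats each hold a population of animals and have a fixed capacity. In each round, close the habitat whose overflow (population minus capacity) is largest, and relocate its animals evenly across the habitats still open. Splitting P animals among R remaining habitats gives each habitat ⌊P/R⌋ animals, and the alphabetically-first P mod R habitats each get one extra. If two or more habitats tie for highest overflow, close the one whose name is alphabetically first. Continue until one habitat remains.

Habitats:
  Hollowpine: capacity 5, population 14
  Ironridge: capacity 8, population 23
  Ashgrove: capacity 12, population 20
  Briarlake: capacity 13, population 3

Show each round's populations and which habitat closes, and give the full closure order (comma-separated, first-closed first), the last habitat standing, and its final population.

Round 1: Ashgrove=20 Briarlake=3 Hollowpine=14 Ironridge=23 → close Ironridge (overflow 15)
  23÷3 = 7 each, +1 to first 2
Round 2: Ashgrove=28 Briarlake=11 Hollowpine=21 → close Ashgrove (overflow 16)
  28÷2 = 14 each, +1 to first 0
Round 3: Briarlake=25 Hollowpine=35 → close Hollowpine (overflow 30)
  35÷1 = 35 each, +1 to first 0

Closure order: Ironridge, Ashgrove, Hollowpine
Last habitat: Briarlake with 60 animals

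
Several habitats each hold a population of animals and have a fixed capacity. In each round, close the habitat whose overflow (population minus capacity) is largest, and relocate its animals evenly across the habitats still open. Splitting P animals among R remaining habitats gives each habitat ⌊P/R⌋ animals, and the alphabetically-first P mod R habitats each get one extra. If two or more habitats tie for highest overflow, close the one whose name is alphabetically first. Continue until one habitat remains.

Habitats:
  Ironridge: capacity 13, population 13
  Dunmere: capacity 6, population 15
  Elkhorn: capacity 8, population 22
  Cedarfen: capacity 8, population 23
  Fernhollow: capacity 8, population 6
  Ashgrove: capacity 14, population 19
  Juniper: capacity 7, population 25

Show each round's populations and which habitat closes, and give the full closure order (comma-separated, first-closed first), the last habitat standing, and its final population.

Round 1: Ashgrove=19 Cedarfen=23 Dunmere=15 Elkhorn=22 Fernhollow=6 Ironridge=13 Juniper=25 → close Juniper (overflow 18)
  25÷6 = 4 each, +1 to first 1
Round 2: Ashgrove=24 Cedarfen=27 Dunmere=19 Elkhorn=26 Fernhollow=10 Ironridge=17 → close Cedarfen (overflow 19)
  27÷5 = 5 each, +1 to first 2
Round 3: Ashgrove=30 Dunmere=25 Elkhorn=31 Fernhollow=15 Ironridge=22 → close Elkhorn (overflow 23)
  31÷4 = 7 each, +1 to first 3
Round 4: Ashgrove=38 Dunmere=33 Fernhollow=23 Ironridge=29 → close Dunmere (overflow 27)
  33÷3 = 11 each, +1 to first 0
Round 5: Ashgrove=49 Fernhollow=34 Ironridge=40 → close Ashgrove (overflow 35)
  49÷2 = 24 each, +1 to first 1
Round 6: Fernhollow=59 Ironridge=64 → close Fernhollow (overflow 51)
  59÷1 = 59 each, +1 to first 0

Closure order: Juniper, Cedarfen, Elkhorn, Dunmere, Ashgrove, Fernhollow
Last habitat: Ironridge with 123 animals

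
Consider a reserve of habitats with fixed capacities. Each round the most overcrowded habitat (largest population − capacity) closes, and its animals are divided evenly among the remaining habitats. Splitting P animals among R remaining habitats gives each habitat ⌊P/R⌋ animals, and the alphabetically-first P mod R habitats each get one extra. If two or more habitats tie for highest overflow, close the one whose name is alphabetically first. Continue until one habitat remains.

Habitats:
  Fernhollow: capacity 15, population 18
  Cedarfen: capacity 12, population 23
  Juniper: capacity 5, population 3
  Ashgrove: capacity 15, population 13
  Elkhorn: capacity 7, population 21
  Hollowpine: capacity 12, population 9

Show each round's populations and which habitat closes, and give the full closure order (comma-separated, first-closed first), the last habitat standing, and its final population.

Round 1: Ashgrove=13 Cedarfen=23 Elkhorn=21 Fernhollow=18 Hollowpine=9 Juniper=3 → close Elkhorn (overflow 14)
  21÷5 = 4 each, +1 to first 1
Round 2: Ashgrove=18 Cedarfen=27 Fernhollow=22 Hollowpine=13 Juniper=7 → close Cedarfen (overflow 15)
  27÷4 = 6 each, +1 to first 3
Round 3: Ashgrove=25 Fernhollow=29 Hollowpine=20 Juniper=13 → close Fernhollow (overflow 14)
  29÷3 = 9 each, +1 to first 2
Round 4: Ashgrove=35 Hollowpine=30 Juniper=22 → close Ashgrove (overflow 20)
  35÷2 = 17 each, +1 to first 1
Round 5: Hollowpine=48 Juniper=39 → close Hollowpine (overflow 36)
  48÷1 = 48 each, +1 to first 0

Closure order: Elkhorn, Cedarfen, Fernhollow, Ashgrove, Hollowpine
Last habitat: Juniper with 87 animals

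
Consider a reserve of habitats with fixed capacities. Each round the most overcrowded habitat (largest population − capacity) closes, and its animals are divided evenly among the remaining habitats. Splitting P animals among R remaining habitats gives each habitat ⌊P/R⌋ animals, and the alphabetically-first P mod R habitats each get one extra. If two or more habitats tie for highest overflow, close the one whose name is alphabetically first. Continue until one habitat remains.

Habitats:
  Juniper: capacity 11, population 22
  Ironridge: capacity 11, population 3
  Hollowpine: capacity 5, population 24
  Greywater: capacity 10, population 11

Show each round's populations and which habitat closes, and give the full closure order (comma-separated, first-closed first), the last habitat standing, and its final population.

Closure order: Hollowpine, Juniper, Greywater
Last habitat: Ironridge with 60 animals

Round 1: Greywater=11 Hollowpine=24 Ironridge=3 Juniper=22 → close Hollowpine (overflow 19)
  24÷3 = 8 each, +1 to first 0
Round 2: Greywater=19 Ironridge=11 Juniper=30 → close Juniper (overflow 19)
  30÷2 = 15 each, +1 to first 0
Round 3: Greywater=34 Ironridge=26 → close Greywater (overflow 24)
  34÷1 = 34 each, +1 to first 0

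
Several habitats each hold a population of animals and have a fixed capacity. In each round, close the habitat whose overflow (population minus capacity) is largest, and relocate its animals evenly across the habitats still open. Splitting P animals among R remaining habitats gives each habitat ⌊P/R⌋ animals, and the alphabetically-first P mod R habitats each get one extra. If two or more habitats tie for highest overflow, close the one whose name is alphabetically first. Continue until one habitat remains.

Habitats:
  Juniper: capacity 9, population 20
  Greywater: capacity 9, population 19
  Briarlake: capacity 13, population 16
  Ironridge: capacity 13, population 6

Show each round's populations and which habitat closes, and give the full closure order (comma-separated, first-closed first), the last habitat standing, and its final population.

Round 1: Briarlake=16 Greywater=19 Ironridge=6 Juniper=20 → close Juniper (overflow 11)
  20÷3 = 6 each, +1 to first 2
Round 2: Briarlake=23 Greywater=26 Ironridge=12 → close Greywater (overflow 17)
  26÷2 = 13 each, +1 to first 0
Round 3: Briarlake=36 Ironridge=25 → close Briarlake (overflow 23)
  36÷1 = 36 each, +1 to first 0

Closure order: Juniper, Greywater, Briarlake
Last habitat: Ironridge with 61 animals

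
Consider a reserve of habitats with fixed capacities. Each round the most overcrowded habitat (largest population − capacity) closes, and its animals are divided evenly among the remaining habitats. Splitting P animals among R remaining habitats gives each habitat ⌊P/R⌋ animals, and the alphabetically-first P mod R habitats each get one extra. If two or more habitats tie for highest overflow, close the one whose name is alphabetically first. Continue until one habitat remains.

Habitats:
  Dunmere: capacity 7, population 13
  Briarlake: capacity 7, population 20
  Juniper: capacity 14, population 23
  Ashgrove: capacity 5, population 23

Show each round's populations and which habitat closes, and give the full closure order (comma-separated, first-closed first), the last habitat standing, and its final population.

Closure order: Ashgrove, Briarlake, Juniper
Last habitat: Dunmere with 79 animals

Round 1: Ashgrove=23 Briarlake=20 Dunmere=13 Juniper=23 → close Ashgrove (overflow 18)
  23÷3 = 7 each, +1 to first 2
Round 2: Briarlake=28 Dunmere=21 Juniper=30 → close Briarlake (overflow 21)
  28÷2 = 14 each, +1 to first 0
Round 3: Dunmere=35 Juniper=44 → close Juniper (overflow 30)
  44÷1 = 44 each, +1 to first 0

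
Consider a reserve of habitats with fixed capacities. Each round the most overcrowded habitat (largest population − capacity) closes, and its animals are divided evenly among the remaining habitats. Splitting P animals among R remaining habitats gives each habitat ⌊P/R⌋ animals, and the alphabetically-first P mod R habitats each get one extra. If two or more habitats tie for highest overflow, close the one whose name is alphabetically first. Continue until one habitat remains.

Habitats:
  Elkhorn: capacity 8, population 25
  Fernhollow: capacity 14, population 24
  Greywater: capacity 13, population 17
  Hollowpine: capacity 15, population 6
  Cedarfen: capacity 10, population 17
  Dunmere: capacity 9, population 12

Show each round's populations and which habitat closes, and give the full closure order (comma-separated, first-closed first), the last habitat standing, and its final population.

Closure order: Elkhorn, Fernhollow, Cedarfen, Greywater, Dunmere
Last habitat: Hollowpine with 101 animals

Round 1: Cedarfen=17 Dunmere=12 Elkhorn=25 Fernhollow=24 Greywater=17 Hollowpine=6 → close Elkhorn (overflow 17)
  25÷5 = 5 each, +1 to first 0
Round 2: Cedarfen=22 Dunmere=17 Fernhollow=29 Greywater=22 Hollowpine=11 → close Fernhollow (overflow 15)
  29÷4 = 7 each, +1 to first 1
Round 3: Cedarfen=30 Dunmere=24 Greywater=29 Hollowpine=18 → close Cedarfen (overflow 20)
  30÷3 = 10 each, +1 to first 0
Round 4: Dunmere=34 Greywater=39 Hollowpine=28 → close Greywater (overflow 26)
  39÷2 = 19 each, +1 to first 1
Round 5: Dunmere=54 Hollowpine=47 → close Dunmere (overflow 45)
  54÷1 = 54 each, +1 to first 0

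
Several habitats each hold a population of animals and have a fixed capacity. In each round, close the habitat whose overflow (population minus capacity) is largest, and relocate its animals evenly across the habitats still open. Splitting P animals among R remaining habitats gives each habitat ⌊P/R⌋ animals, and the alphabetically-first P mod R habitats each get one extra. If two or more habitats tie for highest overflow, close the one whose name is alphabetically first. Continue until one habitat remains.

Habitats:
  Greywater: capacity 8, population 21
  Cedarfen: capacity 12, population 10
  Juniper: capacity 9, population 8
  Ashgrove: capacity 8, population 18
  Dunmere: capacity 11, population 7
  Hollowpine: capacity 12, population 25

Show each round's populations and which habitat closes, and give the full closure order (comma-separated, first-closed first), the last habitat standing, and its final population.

Round 1: Ashgrove=18 Cedarfen=10 Dunmere=7 Greywater=21 Hollowpine=25 Juniper=8 → close Greywater (overflow 13)
  21÷5 = 4 each, +1 to first 1
Round 2: Ashgrove=23 Cedarfen=14 Dunmere=11 Hollowpine=29 Juniper=12 → close Hollowpine (overflow 17)
  29÷4 = 7 each, +1 to first 1
Round 3: Ashgrove=31 Cedarfen=21 Dunmere=18 Juniper=19 → close Ashgrove (overflow 23)
  31÷3 = 10 each, +1 to first 1
Round 4: Cedarfen=32 Dunmere=28 Juniper=29 → close Cedarfen (overflow 20)
  32÷2 = 16 each, +1 to first 0
Round 5: Dunmere=44 Juniper=45 → close Juniper (overflow 36)
  45÷1 = 45 each, +1 to first 0

Closure order: Greywater, Hollowpine, Ashgrove, Cedarfen, Juniper
Last habitat: Dunmere with 89 animals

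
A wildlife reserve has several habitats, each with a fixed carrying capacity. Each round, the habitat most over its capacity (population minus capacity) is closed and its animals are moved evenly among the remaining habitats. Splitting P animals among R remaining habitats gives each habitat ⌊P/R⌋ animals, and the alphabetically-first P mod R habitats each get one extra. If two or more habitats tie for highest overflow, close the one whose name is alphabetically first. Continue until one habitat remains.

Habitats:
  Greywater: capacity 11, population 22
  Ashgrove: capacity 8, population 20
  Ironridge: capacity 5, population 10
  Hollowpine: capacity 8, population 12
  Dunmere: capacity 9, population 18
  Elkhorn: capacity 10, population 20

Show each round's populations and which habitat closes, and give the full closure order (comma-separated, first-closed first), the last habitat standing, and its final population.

Round 1: Ashgrove=20 Dunmere=18 Elkhorn=20 Greywater=22 Hollowpine=12 Ironridge=10 → close Ashgrove (overflow 12)
  20÷5 = 4 each, +1 to first 0
Round 2: Dunmere=22 Elkhorn=24 Greywater=26 Hollowpine=16 Ironridge=14 → close Greywater (overflow 15)
  26÷4 = 6 each, +1 to first 2
Round 3: Dunmere=29 Elkhorn=31 Hollowpine=22 Ironridge=20 → close Elkhorn (overflow 21)
  31÷3 = 10 each, +1 to first 1
Round 4: Dunmere=40 Hollowpine=32 Ironridge=30 → close Dunmere (overflow 31)
  40÷2 = 20 each, +1 to first 0
Round 5: Hollowpine=52 Ironridge=50 → close Ironridge (overflow 45)
  50÷1 = 50 each, +1 to first 0

Closure order: Ashgrove, Greywater, Elkhorn, Dunmere, Ironridge
Last habitat: Hollowpine with 102 animals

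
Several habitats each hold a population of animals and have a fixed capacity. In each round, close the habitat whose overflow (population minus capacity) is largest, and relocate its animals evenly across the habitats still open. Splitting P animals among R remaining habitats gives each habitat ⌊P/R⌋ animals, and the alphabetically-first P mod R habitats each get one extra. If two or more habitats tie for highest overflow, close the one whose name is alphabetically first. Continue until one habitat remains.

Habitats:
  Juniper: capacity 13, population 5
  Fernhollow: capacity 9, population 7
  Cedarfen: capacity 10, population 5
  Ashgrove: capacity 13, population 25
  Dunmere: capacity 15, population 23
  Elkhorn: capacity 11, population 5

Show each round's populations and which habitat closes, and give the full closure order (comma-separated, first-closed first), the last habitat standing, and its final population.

Closure order: Ashgrove, Dunmere, Fernhollow, Cedarfen, Elkhorn
Last habitat: Juniper with 70 animals

Round 1: Ashgrove=25 Cedarfen=5 Dunmere=23 Elkhorn=5 Fernhollow=7 Juniper=5 → close Ashgrove (overflow 12)
  25÷5 = 5 each, +1 to first 0
Round 2: Cedarfen=10 Dunmere=28 Elkhorn=10 Fernhollow=12 Juniper=10 → close Dunmere (overflow 13)
  28÷4 = 7 each, +1 to first 0
Round 3: Cedarfen=17 Elkhorn=17 Fernhollow=19 Juniper=17 → close Fernhollow (overflow 10)
  19÷3 = 6 each, +1 to first 1
Round 4: Cedarfen=24 Elkhorn=23 Juniper=23 → close Cedarfen (overflow 14)
  24÷2 = 12 each, +1 to first 0
Round 5: Elkhorn=35 Juniper=35 → close Elkhorn (overflow 24)
  35÷1 = 35 each, +1 to first 0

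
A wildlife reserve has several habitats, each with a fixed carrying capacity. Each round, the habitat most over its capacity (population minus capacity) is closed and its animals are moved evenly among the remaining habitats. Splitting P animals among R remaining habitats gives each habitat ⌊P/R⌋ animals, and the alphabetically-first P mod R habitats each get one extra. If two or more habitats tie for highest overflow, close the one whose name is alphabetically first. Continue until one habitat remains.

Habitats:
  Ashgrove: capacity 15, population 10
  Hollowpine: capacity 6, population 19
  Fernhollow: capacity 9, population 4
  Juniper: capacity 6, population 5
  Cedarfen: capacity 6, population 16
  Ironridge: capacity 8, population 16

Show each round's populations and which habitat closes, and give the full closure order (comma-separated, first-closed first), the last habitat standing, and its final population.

Closure order: Hollowpine, Cedarfen, Ironridge, Juniper, Ashgrove
Last habitat: Fernhollow with 70 animals

Round 1: Ashgrove=10 Cedarfen=16 Fernhollow=4 Hollowpine=19 Ironridge=16 Juniper=5 → close Hollowpine (overflow 13)
  19÷5 = 3 each, +1 to first 4
Round 2: Ashgrove=14 Cedarfen=20 Fernhollow=8 Ironridge=20 Juniper=8 → close Cedarfen (overflow 14)
  20÷4 = 5 each, +1 to first 0
Round 3: Ashgrove=19 Fernhollow=13 Ironridge=25 Juniper=13 → close Ironridge (overflow 17)
  25÷3 = 8 each, +1 to first 1
Round 4: Ashgrove=28 Fernhollow=21 Juniper=21 → close Juniper (overflow 15)
  21÷2 = 10 each, +1 to first 1
Round 5: Ashgrove=39 Fernhollow=31 → close Ashgrove (overflow 24)
  39÷1 = 39 each, +1 to first 0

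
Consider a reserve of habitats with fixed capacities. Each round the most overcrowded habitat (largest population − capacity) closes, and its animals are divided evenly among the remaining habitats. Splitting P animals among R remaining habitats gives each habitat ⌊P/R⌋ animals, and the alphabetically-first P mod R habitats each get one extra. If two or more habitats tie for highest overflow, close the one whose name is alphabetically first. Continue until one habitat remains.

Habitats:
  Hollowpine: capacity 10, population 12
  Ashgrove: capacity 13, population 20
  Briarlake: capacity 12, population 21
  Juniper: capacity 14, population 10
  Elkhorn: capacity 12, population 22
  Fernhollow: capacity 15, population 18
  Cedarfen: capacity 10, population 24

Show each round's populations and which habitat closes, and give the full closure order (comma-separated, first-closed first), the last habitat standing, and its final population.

Closure order: Cedarfen, Elkhorn, Briarlake, Ashgrove, Fernhollow, Hollowpine
Last habitat: Juniper with 127 animals

Round 1: Ashgrove=20 Briarlake=21 Cedarfen=24 Elkhorn=22 Fernhollow=18 Hollowpine=12 Juniper=10 → close Cedarfen (overflow 14)
  24÷6 = 4 each, +1 to first 0
Round 2: Ashgrove=24 Briarlake=25 Elkhorn=26 Fernhollow=22 Hollowpine=16 Juniper=14 → close Elkhorn (overflow 14)
  26÷5 = 5 each, +1 to first 1
Round 3: Ashgrove=30 Briarlake=30 Fernhollow=27 Hollowpine=21 Juniper=19 → close Briarlake (overflow 18)
  30÷4 = 7 each, +1 to first 2
Round 4: Ashgrove=38 Fernhollow=35 Hollowpine=28 Juniper=26 → close Ashgrove (overflow 25)
  38÷3 = 12 each, +1 to first 2
Round 5: Fernhollow=48 Hollowpine=41 Juniper=38 → close Fernhollow (overflow 33)
  48÷2 = 24 each, +1 to first 0
Round 6: Hollowpine=65 Juniper=62 → close Hollowpine (overflow 55)
  65÷1 = 65 each, +1 to first 0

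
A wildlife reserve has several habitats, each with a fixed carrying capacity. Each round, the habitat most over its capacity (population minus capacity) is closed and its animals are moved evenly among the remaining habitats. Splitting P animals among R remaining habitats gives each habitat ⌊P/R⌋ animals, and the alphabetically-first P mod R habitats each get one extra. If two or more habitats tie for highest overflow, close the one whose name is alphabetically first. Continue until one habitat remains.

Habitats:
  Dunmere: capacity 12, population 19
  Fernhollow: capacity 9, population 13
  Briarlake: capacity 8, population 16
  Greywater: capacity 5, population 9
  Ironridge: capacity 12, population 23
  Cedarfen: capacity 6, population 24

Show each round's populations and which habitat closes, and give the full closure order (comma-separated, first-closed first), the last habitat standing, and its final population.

Round 1: Briarlake=16 Cedarfen=24 Dunmere=19 Fernhollow=13 Greywater=9 Ironridge=23 → close Cedarfen (overflow 18)
  24÷5 = 4 each, +1 to first 4
Round 2: Briarlake=21 Dunmere=24 Fernhollow=18 Greywater=14 Ironridge=27 → close Ironridge (overflow 15)
  27÷4 = 6 each, +1 to first 3
Round 3: Briarlake=28 Dunmere=31 Fernhollow=25 Greywater=20 → close Briarlake (overflow 20)
  28÷3 = 9 each, +1 to first 1
Round 4: Dunmere=41 Fernhollow=34 Greywater=29 → close Dunmere (overflow 29)
  41÷2 = 20 each, +1 to first 1
Round 5: Fernhollow=55 Greywater=49 → close Fernhollow (overflow 46)
  55÷1 = 55 each, +1 to first 0

Closure order: Cedarfen, Ironridge, Briarlake, Dunmere, Fernhollow
Last habitat: Greywater with 104 animals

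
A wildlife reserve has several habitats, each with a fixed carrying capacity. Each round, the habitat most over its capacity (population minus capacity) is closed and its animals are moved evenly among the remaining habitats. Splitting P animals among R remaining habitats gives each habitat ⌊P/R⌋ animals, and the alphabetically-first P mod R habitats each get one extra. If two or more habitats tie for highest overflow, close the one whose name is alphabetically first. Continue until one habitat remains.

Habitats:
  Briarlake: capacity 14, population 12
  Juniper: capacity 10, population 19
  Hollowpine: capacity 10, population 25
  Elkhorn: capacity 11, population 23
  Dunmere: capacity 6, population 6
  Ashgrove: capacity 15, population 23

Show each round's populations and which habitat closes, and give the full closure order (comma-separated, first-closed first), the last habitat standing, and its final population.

Closure order: Hollowpine, Elkhorn, Juniper, Ashgrove, Dunmere
Last habitat: Briarlake with 108 animals

Round 1: Ashgrove=23 Briarlake=12 Dunmere=6 Elkhorn=23 Hollowpine=25 Juniper=19 → close Hollowpine (overflow 15)
  25÷5 = 5 each, +1 to first 0
Round 2: Ashgrove=28 Briarlake=17 Dunmere=11 Elkhorn=28 Juniper=24 → close Elkhorn (overflow 17)
  28÷4 = 7 each, +1 to first 0
Round 3: Ashgrove=35 Briarlake=24 Dunmere=18 Juniper=31 → close Juniper (overflow 21)
  31÷3 = 10 each, +1 to first 1
Round 4: Ashgrove=46 Briarlake=34 Dunmere=28 → close Ashgrove (overflow 31)
  46÷2 = 23 each, +1 to first 0
Round 5: Briarlake=57 Dunmere=51 → close Dunmere (overflow 45)
  51÷1 = 51 each, +1 to first 0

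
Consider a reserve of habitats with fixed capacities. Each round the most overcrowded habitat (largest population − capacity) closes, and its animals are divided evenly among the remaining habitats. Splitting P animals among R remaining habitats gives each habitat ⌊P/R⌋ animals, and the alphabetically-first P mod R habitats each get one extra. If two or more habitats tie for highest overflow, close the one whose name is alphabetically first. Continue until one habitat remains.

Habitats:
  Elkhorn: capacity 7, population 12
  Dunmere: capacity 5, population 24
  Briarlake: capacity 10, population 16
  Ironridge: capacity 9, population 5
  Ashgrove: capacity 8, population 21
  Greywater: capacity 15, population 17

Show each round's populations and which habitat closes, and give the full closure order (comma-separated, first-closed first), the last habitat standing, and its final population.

Round 1: Ashgrove=21 Briarlake=16 Dunmere=24 Elkhorn=12 Greywater=17 Ironridge=5 → close Dunmere (overflow 19)
  24÷5 = 4 each, +1 to first 4
Round 2: Ashgrove=26 Briarlake=21 Elkhorn=17 Greywater=22 Ironridge=9 → close Ashgrove (overflow 18)
  26÷4 = 6 each, +1 to first 2
Round 3: Briarlake=28 Elkhorn=24 Greywater=28 Ironridge=15 → close Briarlake (overflow 18)
  28÷3 = 9 each, +1 to first 1
Round 4: Elkhorn=34 Greywater=37 Ironridge=24 → close Elkhorn (overflow 27)
  34÷2 = 17 each, +1 to first 0
Round 5: Greywater=54 Ironridge=41 → close Greywater (overflow 39)
  54÷1 = 54 each, +1 to first 0

Closure order: Dunmere, Ashgrove, Briarlake, Elkhorn, Greywater
Last habitat: Ironridge with 95 animals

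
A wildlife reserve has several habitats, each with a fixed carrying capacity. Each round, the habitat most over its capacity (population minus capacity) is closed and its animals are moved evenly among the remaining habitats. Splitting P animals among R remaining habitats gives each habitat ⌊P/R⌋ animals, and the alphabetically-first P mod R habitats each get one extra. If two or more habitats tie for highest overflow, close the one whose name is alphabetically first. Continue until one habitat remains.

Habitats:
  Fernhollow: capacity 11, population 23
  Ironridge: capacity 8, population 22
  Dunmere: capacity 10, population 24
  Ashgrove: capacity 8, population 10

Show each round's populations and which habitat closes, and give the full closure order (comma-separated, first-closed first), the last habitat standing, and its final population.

Closure order: Dunmere, Ironridge, Fernhollow
Last habitat: Ashgrove with 79 animals

Round 1: Ashgrove=10 Dunmere=24 Fernhollow=23 Ironridge=22 → close Dunmere (overflow 14)
  24÷3 = 8 each, +1 to first 0
Round 2: Ashgrove=18 Fernhollow=31 Ironridge=30 → close Ironridge (overflow 22)
  30÷2 = 15 each, +1 to first 0
Round 3: Ashgrove=33 Fernhollow=46 → close Fernhollow (overflow 35)
  46÷1 = 46 each, +1 to first 0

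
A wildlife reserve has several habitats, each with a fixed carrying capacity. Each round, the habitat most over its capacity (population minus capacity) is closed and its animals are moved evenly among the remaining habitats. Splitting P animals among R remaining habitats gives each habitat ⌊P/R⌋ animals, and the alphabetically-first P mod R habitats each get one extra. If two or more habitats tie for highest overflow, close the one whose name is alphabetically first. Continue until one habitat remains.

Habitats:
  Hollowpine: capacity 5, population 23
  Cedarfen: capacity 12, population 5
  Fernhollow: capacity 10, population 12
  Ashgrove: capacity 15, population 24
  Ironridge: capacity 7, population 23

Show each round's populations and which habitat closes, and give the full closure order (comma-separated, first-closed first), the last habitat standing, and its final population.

Round 1: Ashgrove=24 Cedarfen=5 Fernhollow=12 Hollowpine=23 Ironridge=23 → close Hollowpine (overflow 18)
  23÷4 = 5 each, +1 to first 3
Round 2: Ashgrove=30 Cedarfen=11 Fernhollow=18 Ironridge=28 → close Ironridge (overflow 21)
  28÷3 = 9 each, +1 to first 1
Round 3: Ashgrove=40 Cedarfen=20 Fernhollow=27 → close Ashgrove (overflow 25)
  40÷2 = 20 each, +1 to first 0
Round 4: Cedarfen=40 Fernhollow=47 → close Fernhollow (overflow 37)
  47÷1 = 47 each, +1 to first 0

Closure order: Hollowpine, Ironridge, Ashgrove, Fernhollow
Last habitat: Cedarfen with 87 animals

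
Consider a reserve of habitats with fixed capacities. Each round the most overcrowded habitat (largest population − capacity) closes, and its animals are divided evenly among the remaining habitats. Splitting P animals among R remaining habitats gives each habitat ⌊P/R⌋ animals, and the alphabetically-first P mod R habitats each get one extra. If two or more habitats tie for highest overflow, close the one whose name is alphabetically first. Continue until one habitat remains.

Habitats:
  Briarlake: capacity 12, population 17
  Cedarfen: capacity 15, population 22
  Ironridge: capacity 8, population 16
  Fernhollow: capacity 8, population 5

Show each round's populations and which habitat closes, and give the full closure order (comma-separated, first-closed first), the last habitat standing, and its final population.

Round 1: Briarlake=17 Cedarfen=22 Fernhollow=5 Ironridge=16 → close Ironridge (overflow 8)
  16÷3 = 5 each, +1 to first 1
Round 2: Briarlake=23 Cedarfen=27 Fernhollow=10 → close Cedarfen (overflow 12)
  27÷2 = 13 each, +1 to first 1
Round 3: Briarlake=37 Fernhollow=23 → close Briarlake (overflow 25)
  37÷1 = 37 each, +1 to first 0

Closure order: Ironridge, Cedarfen, Briarlake
Last habitat: Fernhollow with 60 animals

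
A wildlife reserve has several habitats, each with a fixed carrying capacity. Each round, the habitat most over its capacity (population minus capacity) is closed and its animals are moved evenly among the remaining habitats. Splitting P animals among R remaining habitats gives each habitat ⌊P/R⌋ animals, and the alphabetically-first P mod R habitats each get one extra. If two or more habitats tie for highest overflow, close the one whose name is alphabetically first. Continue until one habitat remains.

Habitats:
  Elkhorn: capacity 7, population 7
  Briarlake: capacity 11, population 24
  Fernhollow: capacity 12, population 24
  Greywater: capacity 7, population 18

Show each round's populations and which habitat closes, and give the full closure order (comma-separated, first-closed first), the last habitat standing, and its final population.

Closure order: Briarlake, Fernhollow, Greywater
Last habitat: Elkhorn with 73 animals

Round 1: Briarlake=24 Elkhorn=7 Fernhollow=24 Greywater=18 → close Briarlake (overflow 13)
  24÷3 = 8 each, +1 to first 0
Round 2: Elkhorn=15 Fernhollow=32 Greywater=26 → close Fernhollow (overflow 20)
  32÷2 = 16 each, +1 to first 0
Round 3: Elkhorn=31 Greywater=42 → close Greywater (overflow 35)
  42÷1 = 42 each, +1 to first 0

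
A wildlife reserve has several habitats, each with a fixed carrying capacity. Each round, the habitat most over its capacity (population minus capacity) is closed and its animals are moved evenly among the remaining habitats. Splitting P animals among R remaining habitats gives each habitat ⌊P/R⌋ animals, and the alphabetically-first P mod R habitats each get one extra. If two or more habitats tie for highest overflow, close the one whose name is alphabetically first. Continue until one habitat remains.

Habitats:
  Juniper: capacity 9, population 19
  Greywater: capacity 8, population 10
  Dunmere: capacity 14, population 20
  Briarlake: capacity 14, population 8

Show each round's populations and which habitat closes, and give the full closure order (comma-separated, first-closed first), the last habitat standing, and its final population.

Round 1: Briarlake=8 Dunmere=20 Greywater=10 Juniper=19 → close Juniper (overflow 10)
  19÷3 = 6 each, +1 to first 1
Round 2: Briarlake=15 Dunmere=26 Greywater=16 → close Dunmere (overflow 12)
  26÷2 = 13 each, +1 to first 0
Round 3: Briarlake=28 Greywater=29 → close Greywater (overflow 21)
  29÷1 = 29 each, +1 to first 0

Closure order: Juniper, Dunmere, Greywater
Last habitat: Briarlake with 57 animals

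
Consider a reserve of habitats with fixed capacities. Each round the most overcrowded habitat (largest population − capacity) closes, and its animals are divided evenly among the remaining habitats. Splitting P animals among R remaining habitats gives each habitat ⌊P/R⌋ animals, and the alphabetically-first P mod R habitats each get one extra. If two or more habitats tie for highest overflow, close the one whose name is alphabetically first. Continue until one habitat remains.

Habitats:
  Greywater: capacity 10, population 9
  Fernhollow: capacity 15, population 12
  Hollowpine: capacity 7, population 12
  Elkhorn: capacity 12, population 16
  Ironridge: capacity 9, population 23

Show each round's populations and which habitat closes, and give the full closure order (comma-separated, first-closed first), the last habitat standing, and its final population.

Round 1: Elkhorn=16 Fernhollow=12 Greywater=9 Hollowpine=12 Ironridge=23 → close Ironridge (overflow 14)
  23÷4 = 5 each, +1 to first 3
Round 2: Elkhorn=22 Fernhollow=18 Greywater=15 Hollowpine=17 → close Elkhorn (overflow 10)
  22÷3 = 7 each, +1 to first 1
Round 3: Fernhollow=26 Greywater=22 Hollowpine=24 → close Hollowpine (overflow 17)
  24÷2 = 12 each, +1 to first 0
Round 4: Fernhollow=38 Greywater=34 → close Greywater (overflow 24)
  34÷1 = 34 each, +1 to first 0

Closure order: Ironridge, Elkhorn, Hollowpine, Greywater
Last habitat: Fernhollow with 72 animals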